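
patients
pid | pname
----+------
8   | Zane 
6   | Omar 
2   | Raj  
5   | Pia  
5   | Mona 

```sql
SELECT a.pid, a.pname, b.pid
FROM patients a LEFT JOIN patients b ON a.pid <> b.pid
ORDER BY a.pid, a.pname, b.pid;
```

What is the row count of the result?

18

LEFT JOIN keeps every row from `patients a`; unmatched rows get NULL for `patients b`'s columns.
Matching on a.pid <> b.pid.
Matched pairs: 18; unmatched a rows kept: 0.
Total: 18 rows.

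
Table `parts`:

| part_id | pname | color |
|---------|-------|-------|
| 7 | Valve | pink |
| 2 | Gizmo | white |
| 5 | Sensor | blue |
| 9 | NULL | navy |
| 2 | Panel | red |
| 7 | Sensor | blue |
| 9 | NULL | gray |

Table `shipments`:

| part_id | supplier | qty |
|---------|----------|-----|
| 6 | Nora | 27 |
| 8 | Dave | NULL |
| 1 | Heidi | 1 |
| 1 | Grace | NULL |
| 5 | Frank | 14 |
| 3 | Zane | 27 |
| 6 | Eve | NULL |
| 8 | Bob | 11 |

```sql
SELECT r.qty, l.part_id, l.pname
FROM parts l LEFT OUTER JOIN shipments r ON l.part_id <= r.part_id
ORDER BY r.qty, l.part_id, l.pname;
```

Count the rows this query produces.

23

LEFT JOIN keeps every row from `parts`; unmatched rows get NULL for `shipments`'s columns.
Matching on l.part_id <= r.part_id.
Matched pairs: 21; unmatched l rows kept: 2.
Total: 21 matched + 2 padded = 23 rows.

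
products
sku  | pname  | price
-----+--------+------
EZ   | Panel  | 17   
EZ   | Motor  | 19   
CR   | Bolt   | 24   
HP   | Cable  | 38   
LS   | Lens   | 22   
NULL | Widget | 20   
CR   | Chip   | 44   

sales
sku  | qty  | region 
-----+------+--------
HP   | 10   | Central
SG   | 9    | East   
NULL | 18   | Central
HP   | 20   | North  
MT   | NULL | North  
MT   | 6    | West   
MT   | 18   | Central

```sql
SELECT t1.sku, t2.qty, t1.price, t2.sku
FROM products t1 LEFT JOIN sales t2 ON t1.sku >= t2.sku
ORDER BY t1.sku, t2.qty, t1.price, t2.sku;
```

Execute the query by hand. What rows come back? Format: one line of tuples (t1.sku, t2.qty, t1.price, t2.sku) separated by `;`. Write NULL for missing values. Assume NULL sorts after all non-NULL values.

LEFT JOIN keeps every row from `products`; unmatched rows get NULL for `sales`'s columns.
Matching on t1.sku >= t2.sku. A NULL in a compared column never satisfies the condition.
- t1 (sku=EZ) has no partner → padded with NULL.
- t1 (sku=EZ) has no partner → padded with NULL.
- t1 (sku=CR) has no partner → padded with NULL.
- t1 (sku=HP) pairs with 2 row(s) of t2.
- t1 (sku=LS) pairs with 2 row(s) of t2.
- t1 (sku=NULL) has no partner → padded with NULL.
- t1 (sku=CR) has no partner → padded with NULL.
After projecting and ordering:
t1.sku | t2.qty | t1.price | t2.sku
CR | NULL | 24 | NULL
CR | NULL | 44 | NULL
EZ | NULL | 17 | NULL
EZ | NULL | 19 | NULL
HP | 10 | 38 | HP
HP | 20 | 38 | HP
LS | 10 | 22 | HP
LS | 20 | 22 | HP
NULL | NULL | 20 | NULL

(CR, NULL, 24, NULL); (CR, NULL, 44, NULL); (EZ, NULL, 17, NULL); (EZ, NULL, 19, NULL); (HP, 10, 38, HP); (HP, 20, 38, HP); (LS, 10, 22, HP); (LS, 20, 22, HP); (NULL, NULL, 20, NULL)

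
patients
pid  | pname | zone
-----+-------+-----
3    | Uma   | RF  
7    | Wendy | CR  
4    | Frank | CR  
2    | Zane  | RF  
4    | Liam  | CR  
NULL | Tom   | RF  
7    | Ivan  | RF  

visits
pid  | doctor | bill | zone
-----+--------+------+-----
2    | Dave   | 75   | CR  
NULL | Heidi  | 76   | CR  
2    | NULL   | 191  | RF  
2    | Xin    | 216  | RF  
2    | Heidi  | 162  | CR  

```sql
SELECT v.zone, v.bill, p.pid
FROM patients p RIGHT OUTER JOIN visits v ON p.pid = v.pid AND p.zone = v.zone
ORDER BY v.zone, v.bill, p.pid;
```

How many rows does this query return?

5

RIGHT JOIN keeps every row from `visits`; unmatched rows get NULL for `patients`'s columns.
Matching on p.pid = v.pid AND p.zone = v.zone. A NULL in a compared column never satisfies the condition.
- p row (pid=3, zone=RF): no match.
- p row (pid=7, zone=CR): no match.
- p row (pid=4, zone=CR): no match.
- p row (pid=2, zone=RF): matches 2 v row(s) → 2 output row(s).
- p row (pid=4, zone=CR): no match.
- p row (pid=NULL, zone=RF): no match.
- p row (pid=7, zone=RF): no match.
- 3 v row(s) had no p match → kept, p columns NULL.
Total: 2 matched + 3 padded = 5 rows.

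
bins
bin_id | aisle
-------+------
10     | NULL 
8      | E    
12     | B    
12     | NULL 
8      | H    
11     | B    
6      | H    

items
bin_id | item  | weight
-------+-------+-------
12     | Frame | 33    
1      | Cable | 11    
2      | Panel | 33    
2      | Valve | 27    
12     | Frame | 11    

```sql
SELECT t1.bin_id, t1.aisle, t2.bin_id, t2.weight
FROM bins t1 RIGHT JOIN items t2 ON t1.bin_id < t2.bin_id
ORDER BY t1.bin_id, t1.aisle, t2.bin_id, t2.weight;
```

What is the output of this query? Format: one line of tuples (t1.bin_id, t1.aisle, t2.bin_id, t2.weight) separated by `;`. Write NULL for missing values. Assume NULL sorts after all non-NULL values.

(6, H, 12, 11); (6, H, 12, 33); (8, E, 12, 11); (8, E, 12, 33); (8, H, 12, 11); (8, H, 12, 33); (10, NULL, 12, 11); (10, NULL, 12, 33); (11, B, 12, 11); (11, B, 12, 33); (NULL, NULL, 1, 11); (NULL, NULL, 2, 27); (NULL, NULL, 2, 33)

RIGHT JOIN keeps every row from `items`; unmatched rows get NULL for `bins`'s columns.
Matching on t1.bin_id < t2.bin_id.
Matched pairs: 10; unmatched t2 rows kept: 3.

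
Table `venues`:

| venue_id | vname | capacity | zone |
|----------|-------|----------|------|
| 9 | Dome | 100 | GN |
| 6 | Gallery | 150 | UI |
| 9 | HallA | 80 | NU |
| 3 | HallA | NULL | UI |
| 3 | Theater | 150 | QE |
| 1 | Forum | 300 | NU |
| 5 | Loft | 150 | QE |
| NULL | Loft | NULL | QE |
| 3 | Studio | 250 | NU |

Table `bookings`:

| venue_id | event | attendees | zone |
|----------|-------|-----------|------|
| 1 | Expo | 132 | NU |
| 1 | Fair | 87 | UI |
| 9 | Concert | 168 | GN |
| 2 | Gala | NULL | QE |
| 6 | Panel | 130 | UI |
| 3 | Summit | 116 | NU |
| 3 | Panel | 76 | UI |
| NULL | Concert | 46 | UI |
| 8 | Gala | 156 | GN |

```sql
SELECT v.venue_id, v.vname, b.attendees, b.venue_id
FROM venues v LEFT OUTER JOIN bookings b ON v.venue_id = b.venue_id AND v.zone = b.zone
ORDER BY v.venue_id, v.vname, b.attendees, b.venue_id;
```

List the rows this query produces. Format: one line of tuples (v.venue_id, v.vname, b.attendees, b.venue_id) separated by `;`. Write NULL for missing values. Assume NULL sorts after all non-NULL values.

(1, Forum, 132, 1); (3, HallA, 76, 3); (3, Studio, 116, 3); (3, Theater, NULL, NULL); (5, Loft, NULL, NULL); (6, Gallery, 130, 6); (9, Dome, 168, 9); (9, HallA, NULL, NULL); (NULL, Loft, NULL, NULL)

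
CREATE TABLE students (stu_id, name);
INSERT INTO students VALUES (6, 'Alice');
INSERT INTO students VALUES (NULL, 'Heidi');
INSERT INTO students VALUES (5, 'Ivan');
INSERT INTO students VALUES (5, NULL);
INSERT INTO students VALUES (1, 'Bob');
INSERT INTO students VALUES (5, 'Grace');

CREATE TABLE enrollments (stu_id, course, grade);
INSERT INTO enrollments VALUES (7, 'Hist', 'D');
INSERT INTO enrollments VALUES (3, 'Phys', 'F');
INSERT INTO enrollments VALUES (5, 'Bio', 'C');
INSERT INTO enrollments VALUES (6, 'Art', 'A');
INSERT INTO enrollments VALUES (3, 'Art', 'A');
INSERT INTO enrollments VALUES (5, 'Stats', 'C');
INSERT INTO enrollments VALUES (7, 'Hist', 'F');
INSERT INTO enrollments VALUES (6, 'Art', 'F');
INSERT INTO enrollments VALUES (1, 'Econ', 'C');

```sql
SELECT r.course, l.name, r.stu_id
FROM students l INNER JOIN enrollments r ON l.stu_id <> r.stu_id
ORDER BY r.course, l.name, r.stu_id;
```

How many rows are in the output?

INNER JOIN keeps only pairs where the ON condition holds.
Matching on l.stu_id <> r.stu_id. A NULL in a compared column never satisfies the condition.
- l row (stu_id=6): matches 7 r row(s) → 7 output row(s).
- l row (stu_id=NULL): no match → dropped.
- l row (stu_id=5): matches 7 r row(s) → 7 output row(s).
- l row (stu_id=5): matches 7 r row(s) → 7 output row(s).
- l row (stu_id=1): matches 8 r row(s) → 8 output row(s).
- l row (stu_id=5): matches 7 r row(s) → 7 output row(s).
Total: 36 rows.

36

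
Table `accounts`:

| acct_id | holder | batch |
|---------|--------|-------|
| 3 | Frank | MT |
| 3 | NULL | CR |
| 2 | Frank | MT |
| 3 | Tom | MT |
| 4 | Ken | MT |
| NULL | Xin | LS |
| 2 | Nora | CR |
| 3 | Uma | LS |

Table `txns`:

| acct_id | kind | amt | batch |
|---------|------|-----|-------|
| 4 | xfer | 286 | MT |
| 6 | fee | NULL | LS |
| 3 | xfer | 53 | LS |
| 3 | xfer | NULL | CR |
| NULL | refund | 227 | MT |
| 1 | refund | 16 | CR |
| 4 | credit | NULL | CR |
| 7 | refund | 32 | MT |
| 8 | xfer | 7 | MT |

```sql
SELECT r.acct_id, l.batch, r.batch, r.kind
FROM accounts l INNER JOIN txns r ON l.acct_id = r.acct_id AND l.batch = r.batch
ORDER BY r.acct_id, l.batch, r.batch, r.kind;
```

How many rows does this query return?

INNER JOIN keeps only pairs where the ON condition holds.
Matching on l.acct_id = r.acct_id AND l.batch = r.batch. A NULL in a compared column never satisfies the condition.
- l (acct_id=3, batch=MT) has no partner → excluded.
- l (acct_id=3, batch=CR) pairs with 1 row(s) of r.
- l (acct_id=2, batch=MT) has no partner → excluded.
- l (acct_id=3, batch=MT) has no partner → excluded.
- l (acct_id=4, batch=MT) pairs with 1 row(s) of r.
- l (acct_id=NULL, batch=LS) has no partner → excluded.
- l (acct_id=2, batch=CR) has no partner → excluded.
- l (acct_id=3, batch=LS) pairs with 1 row(s) of r.
Total: 3 rows.

3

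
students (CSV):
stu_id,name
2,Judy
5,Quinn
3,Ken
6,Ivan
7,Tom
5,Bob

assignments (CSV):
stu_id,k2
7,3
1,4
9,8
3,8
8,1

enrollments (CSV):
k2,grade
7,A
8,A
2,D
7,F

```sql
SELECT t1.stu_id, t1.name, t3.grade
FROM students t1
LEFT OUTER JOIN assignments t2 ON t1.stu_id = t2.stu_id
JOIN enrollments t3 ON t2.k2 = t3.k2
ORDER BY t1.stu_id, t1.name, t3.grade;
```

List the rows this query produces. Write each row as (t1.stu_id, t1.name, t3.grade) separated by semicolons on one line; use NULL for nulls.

(3, Ken, A)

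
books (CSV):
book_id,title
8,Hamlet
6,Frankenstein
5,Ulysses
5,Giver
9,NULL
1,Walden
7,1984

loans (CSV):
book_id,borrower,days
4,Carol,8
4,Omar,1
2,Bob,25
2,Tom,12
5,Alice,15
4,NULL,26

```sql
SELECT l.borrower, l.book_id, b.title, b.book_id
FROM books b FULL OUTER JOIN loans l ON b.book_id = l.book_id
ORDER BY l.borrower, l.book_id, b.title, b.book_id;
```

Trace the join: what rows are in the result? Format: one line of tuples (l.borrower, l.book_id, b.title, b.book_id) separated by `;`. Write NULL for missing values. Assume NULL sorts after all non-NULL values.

FULL OUTER JOIN keeps every row from both sides; unmatched rows get NULL for the other side's columns.
Matching on b.book_id = l.book_id.
- b (book_id=8) has no partner → padded with NULL.
- b (book_id=6) has no partner → padded with NULL.
- b (book_id=5) pairs with 1 row(s) of l.
- b (book_id=5) pairs with 1 row(s) of l.
- b (book_id=9) has no partner → padded with NULL.
- b (book_id=1) has no partner → padded with NULL.
- b (book_id=7) has no partner → padded with NULL.
- 5 l row(s) had no b match → kept, b columns NULL.

(Alice, 5, Giver, 5); (Alice, 5, Ulysses, 5); (Bob, 2, NULL, NULL); (Carol, 4, NULL, NULL); (Omar, 4, NULL, NULL); (Tom, 2, NULL, NULL); (NULL, 4, NULL, NULL); (NULL, NULL, 1984, 7); (NULL, NULL, Frankenstein, 6); (NULL, NULL, Hamlet, 8); (NULL, NULL, Walden, 1); (NULL, NULL, NULL, 9)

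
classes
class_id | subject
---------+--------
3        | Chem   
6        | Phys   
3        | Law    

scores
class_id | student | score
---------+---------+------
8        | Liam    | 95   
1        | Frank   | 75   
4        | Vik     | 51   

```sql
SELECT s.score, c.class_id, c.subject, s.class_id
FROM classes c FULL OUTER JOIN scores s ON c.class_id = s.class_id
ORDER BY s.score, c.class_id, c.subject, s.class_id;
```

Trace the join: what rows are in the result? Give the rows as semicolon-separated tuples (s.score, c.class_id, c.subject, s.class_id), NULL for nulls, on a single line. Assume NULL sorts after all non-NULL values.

(51, NULL, NULL, 4); (75, NULL, NULL, 1); (95, NULL, NULL, 8); (NULL, 3, Chem, NULL); (NULL, 3, Law, NULL); (NULL, 6, Phys, NULL)

FULL OUTER JOIN keeps every row from both sides; unmatched rows get NULL for the other side's columns.
Matching on c.class_id = s.class_id.
- c row (class_id=3): no match → kept, s columns NULL.
- c row (class_id=6): no match → kept, s columns NULL.
- c row (class_id=3): no match → kept, s columns NULL.
- 3 s row(s) had no c match → kept, c columns NULL.
After projecting and ordering:
s.score | c.class_id | c.subject | s.class_id
51 | NULL | NULL | 4
75 | NULL | NULL | 1
95 | NULL | NULL | 8
NULL | 3 | Chem | NULL
NULL | 3 | Law | NULL
NULL | 6 | Phys | NULL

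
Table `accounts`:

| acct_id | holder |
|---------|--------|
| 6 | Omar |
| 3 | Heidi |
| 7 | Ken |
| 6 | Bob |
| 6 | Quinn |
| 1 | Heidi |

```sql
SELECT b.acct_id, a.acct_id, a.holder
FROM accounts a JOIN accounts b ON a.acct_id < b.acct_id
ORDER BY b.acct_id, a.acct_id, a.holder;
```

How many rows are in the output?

12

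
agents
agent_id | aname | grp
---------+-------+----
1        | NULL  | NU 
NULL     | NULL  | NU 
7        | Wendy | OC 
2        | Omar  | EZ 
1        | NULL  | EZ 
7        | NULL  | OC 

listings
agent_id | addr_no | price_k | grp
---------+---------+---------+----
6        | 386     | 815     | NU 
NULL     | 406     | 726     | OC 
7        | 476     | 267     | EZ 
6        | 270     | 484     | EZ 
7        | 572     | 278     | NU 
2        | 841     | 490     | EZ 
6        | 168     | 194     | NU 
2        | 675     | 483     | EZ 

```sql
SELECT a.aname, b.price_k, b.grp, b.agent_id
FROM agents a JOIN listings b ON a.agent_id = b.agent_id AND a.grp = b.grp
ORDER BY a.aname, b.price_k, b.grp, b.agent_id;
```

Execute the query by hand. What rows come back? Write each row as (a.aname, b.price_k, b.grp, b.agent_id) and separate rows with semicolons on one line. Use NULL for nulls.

INNER JOIN keeps only pairs where the ON condition holds.
Matching on a.agent_id = b.agent_id AND a.grp = b.grp. A NULL in a compared column never satisfies the condition.
Matched pairs: 2.

(Omar, 483, EZ, 2); (Omar, 490, EZ, 2)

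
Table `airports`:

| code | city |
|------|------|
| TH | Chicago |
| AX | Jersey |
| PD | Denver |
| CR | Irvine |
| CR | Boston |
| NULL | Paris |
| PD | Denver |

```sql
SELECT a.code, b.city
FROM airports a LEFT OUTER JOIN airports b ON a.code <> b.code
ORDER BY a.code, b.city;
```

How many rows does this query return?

27

LEFT JOIN keeps every row from `airports a`; unmatched rows get NULL for `airports b`'s columns.
Matching on a.code <> b.code. A NULL in a compared column never satisfies the condition.
- a row (code=TH): matches 5 b row(s) → 5 output row(s).
- a row (code=AX): matches 5 b row(s) → 5 output row(s).
- a row (code=PD): matches 4 b row(s) → 4 output row(s).
- a row (code=CR): matches 4 b row(s) → 4 output row(s).
- a row (code=CR): matches 4 b row(s) → 4 output row(s).
- a row (code=NULL): no match → kept, b columns NULL.
- a row (code=PD): matches 4 b row(s) → 4 output row(s).
Total: 26 matched + 1 padded = 27 rows.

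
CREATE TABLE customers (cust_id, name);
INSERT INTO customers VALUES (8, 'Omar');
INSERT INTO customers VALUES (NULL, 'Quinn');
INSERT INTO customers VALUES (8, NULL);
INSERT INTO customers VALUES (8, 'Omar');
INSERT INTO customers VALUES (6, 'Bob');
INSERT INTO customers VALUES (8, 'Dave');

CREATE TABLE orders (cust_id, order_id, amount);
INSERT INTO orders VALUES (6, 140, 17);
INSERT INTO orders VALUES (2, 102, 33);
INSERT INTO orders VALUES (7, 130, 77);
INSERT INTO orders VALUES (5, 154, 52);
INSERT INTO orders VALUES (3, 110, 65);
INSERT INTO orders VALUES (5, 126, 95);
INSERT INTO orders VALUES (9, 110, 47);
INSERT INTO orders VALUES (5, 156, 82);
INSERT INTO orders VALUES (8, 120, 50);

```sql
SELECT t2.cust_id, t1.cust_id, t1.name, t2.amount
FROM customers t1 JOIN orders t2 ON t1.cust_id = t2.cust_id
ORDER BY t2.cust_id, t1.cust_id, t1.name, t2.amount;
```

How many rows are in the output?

INNER JOIN keeps only pairs where the ON condition holds.
Matching on t1.cust_id = t2.cust_id. A NULL in a compared column never satisfies the condition.
- t1 row (cust_id=8): matches 1 t2 row(s) → 1 output row(s).
- t1 row (cust_id=NULL): no match → dropped.
- t1 row (cust_id=8): matches 1 t2 row(s) → 1 output row(s).
- t1 row (cust_id=8): matches 1 t2 row(s) → 1 output row(s).
- t1 row (cust_id=6): matches 1 t2 row(s) → 1 output row(s).
- t1 row (cust_id=8): matches 1 t2 row(s) → 1 output row(s).
Total: 5 rows.

5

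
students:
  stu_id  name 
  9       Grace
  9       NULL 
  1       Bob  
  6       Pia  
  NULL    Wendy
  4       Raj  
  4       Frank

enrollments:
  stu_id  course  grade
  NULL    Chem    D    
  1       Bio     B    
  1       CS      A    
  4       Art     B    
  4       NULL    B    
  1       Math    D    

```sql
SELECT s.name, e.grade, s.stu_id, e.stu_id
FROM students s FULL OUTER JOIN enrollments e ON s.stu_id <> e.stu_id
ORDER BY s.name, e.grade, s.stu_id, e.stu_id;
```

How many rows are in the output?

25

FULL OUTER JOIN keeps every row from both sides; unmatched rows get NULL for the other side's columns.
Matching on s.stu_id <> e.stu_id. A NULL in a compared column never satisfies the condition.
Matched pairs: 23; unmatched s rows kept: 1; unmatched e rows kept: 1.
Total: 23 matched + 2 padded = 25 rows.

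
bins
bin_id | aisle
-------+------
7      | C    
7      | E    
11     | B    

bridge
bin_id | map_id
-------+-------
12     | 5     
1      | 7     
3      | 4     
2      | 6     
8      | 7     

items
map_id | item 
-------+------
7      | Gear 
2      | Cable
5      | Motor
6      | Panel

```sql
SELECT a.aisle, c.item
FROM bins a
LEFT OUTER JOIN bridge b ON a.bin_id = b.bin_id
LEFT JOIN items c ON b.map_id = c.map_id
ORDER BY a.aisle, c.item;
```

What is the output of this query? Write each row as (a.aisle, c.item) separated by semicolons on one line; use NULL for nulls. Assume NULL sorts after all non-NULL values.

(B, NULL); (C, NULL); (E, NULL)

Evaluate left to right. First `bins a LEFT JOIN bridge b` on bin_id: 3 row(s).
Then LEFT JOIN `items c` on map_id: each of those 3 rows is kept; rows whose b.map_id has no match in c get NULL for c's columns.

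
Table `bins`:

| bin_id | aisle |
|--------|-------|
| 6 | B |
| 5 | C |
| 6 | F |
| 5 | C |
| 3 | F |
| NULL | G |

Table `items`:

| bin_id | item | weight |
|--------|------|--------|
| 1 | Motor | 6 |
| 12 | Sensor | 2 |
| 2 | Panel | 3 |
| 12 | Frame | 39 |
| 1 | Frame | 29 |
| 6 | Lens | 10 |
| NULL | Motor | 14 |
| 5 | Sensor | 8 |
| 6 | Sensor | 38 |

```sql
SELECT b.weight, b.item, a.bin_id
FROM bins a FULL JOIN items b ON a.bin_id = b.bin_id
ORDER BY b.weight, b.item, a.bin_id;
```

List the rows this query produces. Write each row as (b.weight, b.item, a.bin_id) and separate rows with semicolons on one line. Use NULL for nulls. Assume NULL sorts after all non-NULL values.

(2, Sensor, NULL); (3, Panel, NULL); (6, Motor, NULL); (8, Sensor, 5); (8, Sensor, 5); (10, Lens, 6); (10, Lens, 6); (14, Motor, NULL); (29, Frame, NULL); (38, Sensor, 6); (38, Sensor, 6); (39, Frame, NULL); (NULL, NULL, 3); (NULL, NULL, NULL)

FULL OUTER JOIN keeps every row from both sides; unmatched rows get NULL for the other side's columns.
Matching on a.bin_id = b.bin_id. A NULL in a compared column never satisfies the condition.
- bin_id=6: 2 matching b row(s), so 2 row(s) emitted.
- bin_id=5: 1 matching b row(s), so 1 row(s) emitted.
- bin_id=6: 2 matching b row(s), so 2 row(s) emitted.
- bin_id=5: 1 matching b row(s), so 1 row(s) emitted.
- bin_id=3: no b row matches, row kept with b columns NULL.
- bin_id=NULL: no b row matches, row kept with b columns NULL.
- 6 row(s) from b found no a partner → padded with NULL.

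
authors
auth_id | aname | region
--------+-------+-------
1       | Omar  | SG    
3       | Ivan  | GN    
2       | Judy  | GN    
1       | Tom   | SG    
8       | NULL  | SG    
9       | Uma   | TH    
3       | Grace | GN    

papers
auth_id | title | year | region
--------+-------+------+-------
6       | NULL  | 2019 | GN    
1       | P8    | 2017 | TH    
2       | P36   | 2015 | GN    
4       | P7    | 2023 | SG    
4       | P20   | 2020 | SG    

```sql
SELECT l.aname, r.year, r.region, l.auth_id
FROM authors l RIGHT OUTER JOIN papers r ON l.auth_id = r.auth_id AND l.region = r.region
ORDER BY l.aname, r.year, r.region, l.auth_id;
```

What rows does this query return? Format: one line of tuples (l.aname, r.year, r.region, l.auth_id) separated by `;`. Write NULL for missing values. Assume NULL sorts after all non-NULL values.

(Judy, 2015, GN, 2); (NULL, 2017, TH, NULL); (NULL, 2019, GN, NULL); (NULL, 2020, SG, NULL); (NULL, 2023, SG, NULL)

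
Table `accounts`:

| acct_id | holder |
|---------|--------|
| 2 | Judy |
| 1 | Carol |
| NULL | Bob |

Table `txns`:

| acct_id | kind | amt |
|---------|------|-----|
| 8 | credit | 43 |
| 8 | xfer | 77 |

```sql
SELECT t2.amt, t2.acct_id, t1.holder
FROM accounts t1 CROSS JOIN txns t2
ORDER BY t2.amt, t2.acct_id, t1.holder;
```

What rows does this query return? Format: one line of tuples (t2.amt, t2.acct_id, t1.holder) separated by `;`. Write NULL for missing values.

(43, 8, Bob); (43, 8, Carol); (43, 8, Judy); (77, 8, Bob); (77, 8, Carol); (77, 8, Judy)

CROSS JOIN pairs every row of `accounts` with every row of `txns`: 3 × 2 = 6 rows.
After projecting and ordering:
t2.amt | t2.acct_id | t1.holder
43 | 8 | Bob
43 | 8 | Carol
43 | 8 | Judy
77 | 8 | Bob
77 | 8 | Carol
77 | 8 | Judy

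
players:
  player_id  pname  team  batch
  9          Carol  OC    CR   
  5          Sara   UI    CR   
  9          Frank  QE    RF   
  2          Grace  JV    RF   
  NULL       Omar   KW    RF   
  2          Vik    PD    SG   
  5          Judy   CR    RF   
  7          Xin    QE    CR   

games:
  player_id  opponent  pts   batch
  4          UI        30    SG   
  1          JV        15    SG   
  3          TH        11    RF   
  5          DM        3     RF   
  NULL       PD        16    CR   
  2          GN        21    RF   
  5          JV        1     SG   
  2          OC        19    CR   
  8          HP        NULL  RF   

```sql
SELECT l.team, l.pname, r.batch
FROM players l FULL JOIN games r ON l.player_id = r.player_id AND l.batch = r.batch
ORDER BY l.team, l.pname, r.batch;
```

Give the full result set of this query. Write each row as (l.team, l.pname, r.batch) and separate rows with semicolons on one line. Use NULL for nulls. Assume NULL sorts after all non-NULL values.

FULL OUTER JOIN keeps every row from both sides; unmatched rows get NULL for the other side's columns.
Matching on l.player_id = r.player_id AND l.batch = r.batch. A NULL in a compared column never satisfies the condition.
- l row (player_id=9, batch=CR): no match → kept, r columns NULL.
- l row (player_id=5, batch=CR): no match → kept, r columns NULL.
- l row (player_id=9, batch=RF): no match → kept, r columns NULL.
- l row (player_id=2, batch=RF): matches 1 r row(s) → 1 output row(s).
- l row (player_id=NULL, batch=RF): no match → kept, r columns NULL.
- l row (player_id=2, batch=SG): no match → kept, r columns NULL.
- l row (player_id=5, batch=RF): matches 1 r row(s) → 1 output row(s).
- l row (player_id=7, batch=CR): no match → kept, r columns NULL.
- plus 7 unmatched r row(s), each kept with NULL l columns.

(CR, Judy, RF); (JV, Grace, RF); (KW, Omar, NULL); (OC, Carol, NULL); (PD, Vik, NULL); (QE, Frank, NULL); (QE, Xin, NULL); (UI, Sara, NULL); (NULL, NULL, CR); (NULL, NULL, CR); (NULL, NULL, RF); (NULL, NULL, RF); (NULL, NULL, SG); (NULL, NULL, SG); (NULL, NULL, SG)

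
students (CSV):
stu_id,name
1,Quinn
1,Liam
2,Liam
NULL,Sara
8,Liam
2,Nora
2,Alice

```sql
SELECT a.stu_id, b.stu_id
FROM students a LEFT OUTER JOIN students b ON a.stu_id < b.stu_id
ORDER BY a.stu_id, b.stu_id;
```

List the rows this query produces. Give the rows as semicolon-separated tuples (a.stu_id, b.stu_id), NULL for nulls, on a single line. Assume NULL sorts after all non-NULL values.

LEFT JOIN keeps every row from `students a`; unmatched rows get NULL for `students b`'s columns.
Matching on a.stu_id < b.stu_id. A NULL in a compared column never satisfies the condition.
Matched pairs: 11; unmatched a rows kept: 2.

(1, 2); (1, 2); (1, 2); (1, 2); (1, 2); (1, 2); (1, 8); (1, 8); (2, 8); (2, 8); (2, 8); (8, NULL); (NULL, NULL)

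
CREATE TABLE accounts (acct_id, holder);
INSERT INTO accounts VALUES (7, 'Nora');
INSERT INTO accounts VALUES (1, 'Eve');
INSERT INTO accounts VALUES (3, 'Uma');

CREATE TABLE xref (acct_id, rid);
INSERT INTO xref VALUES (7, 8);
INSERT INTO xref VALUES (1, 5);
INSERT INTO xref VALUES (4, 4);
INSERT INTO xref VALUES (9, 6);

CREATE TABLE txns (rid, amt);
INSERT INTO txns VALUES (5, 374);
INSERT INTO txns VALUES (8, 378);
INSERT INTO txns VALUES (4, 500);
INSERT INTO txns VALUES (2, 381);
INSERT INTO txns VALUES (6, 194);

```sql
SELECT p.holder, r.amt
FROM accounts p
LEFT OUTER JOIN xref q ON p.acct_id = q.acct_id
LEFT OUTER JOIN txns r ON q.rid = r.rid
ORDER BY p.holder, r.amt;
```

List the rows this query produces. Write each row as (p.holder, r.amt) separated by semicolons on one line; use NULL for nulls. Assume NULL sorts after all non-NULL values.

(Eve, 374); (Nora, 378); (Uma, NULL)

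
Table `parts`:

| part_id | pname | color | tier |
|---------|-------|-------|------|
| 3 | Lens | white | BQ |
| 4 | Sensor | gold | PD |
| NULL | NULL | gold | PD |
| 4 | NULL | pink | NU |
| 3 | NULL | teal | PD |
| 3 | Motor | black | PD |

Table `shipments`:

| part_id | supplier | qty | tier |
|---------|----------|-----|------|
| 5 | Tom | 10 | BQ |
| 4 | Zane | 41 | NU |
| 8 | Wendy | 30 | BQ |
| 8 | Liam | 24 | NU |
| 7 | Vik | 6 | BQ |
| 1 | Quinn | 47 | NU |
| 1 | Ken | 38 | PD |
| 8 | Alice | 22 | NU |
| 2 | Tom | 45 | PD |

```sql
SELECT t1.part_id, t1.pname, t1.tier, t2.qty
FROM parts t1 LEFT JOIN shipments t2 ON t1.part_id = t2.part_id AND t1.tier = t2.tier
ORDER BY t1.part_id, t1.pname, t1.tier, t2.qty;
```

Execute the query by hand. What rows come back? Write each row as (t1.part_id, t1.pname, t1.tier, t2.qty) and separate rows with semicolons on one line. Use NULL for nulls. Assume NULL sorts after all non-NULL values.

(3, Lens, BQ, NULL); (3, Motor, PD, NULL); (3, NULL, PD, NULL); (4, Sensor, PD, NULL); (4, NULL, NU, 41); (NULL, NULL, PD, NULL)

LEFT JOIN keeps every row from `parts`; unmatched rows get NULL for `shipments`'s columns.
Matching on t1.part_id = t2.part_id AND t1.tier = t2.tier. A NULL in a compared column never satisfies the condition.
Matched pairs: 1; unmatched t1 rows kept: 5.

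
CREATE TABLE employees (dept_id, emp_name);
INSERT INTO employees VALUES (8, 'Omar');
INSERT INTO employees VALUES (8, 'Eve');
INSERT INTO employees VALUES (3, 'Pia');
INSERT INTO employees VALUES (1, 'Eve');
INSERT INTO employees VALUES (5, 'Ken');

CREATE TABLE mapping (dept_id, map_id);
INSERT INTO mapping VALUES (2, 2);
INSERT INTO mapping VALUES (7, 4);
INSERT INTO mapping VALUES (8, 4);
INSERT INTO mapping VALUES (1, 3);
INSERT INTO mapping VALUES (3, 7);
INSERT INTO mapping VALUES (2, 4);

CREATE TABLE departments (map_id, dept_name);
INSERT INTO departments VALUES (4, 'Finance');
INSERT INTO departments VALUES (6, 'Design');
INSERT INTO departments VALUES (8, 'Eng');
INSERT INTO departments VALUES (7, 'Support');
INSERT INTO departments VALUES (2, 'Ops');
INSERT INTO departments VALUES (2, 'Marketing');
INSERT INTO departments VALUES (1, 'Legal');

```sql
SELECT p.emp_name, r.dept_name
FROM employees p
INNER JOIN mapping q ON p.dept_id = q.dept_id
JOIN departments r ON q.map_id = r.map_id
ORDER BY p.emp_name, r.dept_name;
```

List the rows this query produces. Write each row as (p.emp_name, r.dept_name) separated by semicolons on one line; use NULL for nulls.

(Eve, Finance); (Omar, Finance); (Pia, Support)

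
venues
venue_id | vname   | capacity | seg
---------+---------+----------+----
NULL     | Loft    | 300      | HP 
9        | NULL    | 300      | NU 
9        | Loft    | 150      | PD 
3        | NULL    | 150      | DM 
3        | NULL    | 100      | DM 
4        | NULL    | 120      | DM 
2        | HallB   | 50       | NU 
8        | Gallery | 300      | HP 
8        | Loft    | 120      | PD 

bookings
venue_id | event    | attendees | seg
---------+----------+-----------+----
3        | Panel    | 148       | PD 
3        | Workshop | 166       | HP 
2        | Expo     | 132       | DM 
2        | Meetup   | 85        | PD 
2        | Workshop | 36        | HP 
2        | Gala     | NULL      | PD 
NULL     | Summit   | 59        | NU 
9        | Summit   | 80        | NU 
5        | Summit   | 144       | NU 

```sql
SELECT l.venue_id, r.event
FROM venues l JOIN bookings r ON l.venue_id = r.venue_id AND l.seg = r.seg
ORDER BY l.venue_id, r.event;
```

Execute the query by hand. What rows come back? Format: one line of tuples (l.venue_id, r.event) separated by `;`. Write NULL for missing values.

(9, Summit)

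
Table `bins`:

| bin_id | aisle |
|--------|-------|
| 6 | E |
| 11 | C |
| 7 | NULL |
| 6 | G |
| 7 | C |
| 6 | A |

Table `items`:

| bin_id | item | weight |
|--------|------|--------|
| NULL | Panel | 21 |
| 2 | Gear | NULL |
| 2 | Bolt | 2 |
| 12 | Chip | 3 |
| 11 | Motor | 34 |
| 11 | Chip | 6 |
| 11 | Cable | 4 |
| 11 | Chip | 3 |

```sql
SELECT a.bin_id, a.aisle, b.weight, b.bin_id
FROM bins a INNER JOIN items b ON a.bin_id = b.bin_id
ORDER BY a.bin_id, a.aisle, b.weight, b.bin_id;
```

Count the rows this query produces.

4

INNER JOIN keeps only pairs where the ON condition holds.
Matching on a.bin_id = b.bin_id. A NULL in a compared column never satisfies the condition.
- a row (bin_id=6): no match → dropped.
- a row (bin_id=11): matches 4 b row(s) → 4 output row(s).
- a row (bin_id=7): no match → dropped.
- a row (bin_id=6): no match → dropped.
- a row (bin_id=7): no match → dropped.
- a row (bin_id=6): no match → dropped.
Total: 4 rows.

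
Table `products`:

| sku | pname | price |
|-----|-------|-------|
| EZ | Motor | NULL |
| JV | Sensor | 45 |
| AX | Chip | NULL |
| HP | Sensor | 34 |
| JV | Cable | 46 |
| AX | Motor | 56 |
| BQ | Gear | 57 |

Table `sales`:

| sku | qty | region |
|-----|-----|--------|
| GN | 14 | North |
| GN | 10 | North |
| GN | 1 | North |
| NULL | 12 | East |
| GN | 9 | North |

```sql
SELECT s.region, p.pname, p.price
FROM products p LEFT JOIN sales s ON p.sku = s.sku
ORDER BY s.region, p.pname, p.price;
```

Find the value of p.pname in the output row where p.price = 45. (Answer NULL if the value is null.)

Sensor

LEFT JOIN keeps every row from `products`; unmatched rows get NULL for `sales`'s columns.
Matching on p.sku = s.sku. A NULL in a compared column never satisfies the condition.
- p[0] sku=EZ → no match; kept with NULLs on the s side.
- p[1] sku=JV → no match; kept with NULLs on the s side.
- p[2] sku=AX → no match; kept with NULLs on the s side.
- p[3] sku=HP → no match; kept with NULLs on the s side.
- p[4] sku=JV → no match; kept with NULLs on the s side.
- p[5] sku=AX → no match; kept with NULLs on the s side.
- p[6] sku=BQ → no match; kept with NULLs on the s side.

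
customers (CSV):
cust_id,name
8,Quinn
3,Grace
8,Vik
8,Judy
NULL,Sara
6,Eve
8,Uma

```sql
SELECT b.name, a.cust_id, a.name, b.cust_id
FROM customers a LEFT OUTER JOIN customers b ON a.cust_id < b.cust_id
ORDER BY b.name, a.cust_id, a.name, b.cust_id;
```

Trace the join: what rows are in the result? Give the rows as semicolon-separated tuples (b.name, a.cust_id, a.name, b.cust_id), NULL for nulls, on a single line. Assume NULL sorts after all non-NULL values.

(Eve, 3, Grace, 6); (Judy, 3, Grace, 8); (Judy, 6, Eve, 8); (Quinn, 3, Grace, 8); (Quinn, 6, Eve, 8); (Uma, 3, Grace, 8); (Uma, 6, Eve, 8); (Vik, 3, Grace, 8); (Vik, 6, Eve, 8); (NULL, 8, Judy, NULL); (NULL, 8, Quinn, NULL); (NULL, 8, Uma, NULL); (NULL, 8, Vik, NULL); (NULL, NULL, Sara, NULL)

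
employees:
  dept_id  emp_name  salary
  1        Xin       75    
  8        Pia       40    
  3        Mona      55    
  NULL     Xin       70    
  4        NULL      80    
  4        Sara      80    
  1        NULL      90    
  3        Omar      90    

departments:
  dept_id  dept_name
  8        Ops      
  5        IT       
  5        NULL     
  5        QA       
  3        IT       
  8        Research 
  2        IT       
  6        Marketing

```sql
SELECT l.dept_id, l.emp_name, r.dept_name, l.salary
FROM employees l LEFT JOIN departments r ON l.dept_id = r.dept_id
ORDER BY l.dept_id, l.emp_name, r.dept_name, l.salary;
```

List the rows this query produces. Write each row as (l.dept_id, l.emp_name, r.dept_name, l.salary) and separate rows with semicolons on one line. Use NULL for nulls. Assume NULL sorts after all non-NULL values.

(1, Xin, NULL, 75); (1, NULL, NULL, 90); (3, Mona, IT, 55); (3, Omar, IT, 90); (4, Sara, NULL, 80); (4, NULL, NULL, 80); (8, Pia, Ops, 40); (8, Pia, Research, 40); (NULL, Xin, NULL, 70)

LEFT JOIN keeps every row from `employees`; unmatched rows get NULL for `departments`'s columns.
Matching on l.dept_id = r.dept_id. A NULL in a compared column never satisfies the condition.
- l row (dept_id=1): no match → kept, r columns NULL.
- l row (dept_id=8): matches 2 r row(s) → 2 output row(s).
- l row (dept_id=3): matches 1 r row(s) → 1 output row(s).
- l row (dept_id=NULL): no match → kept, r columns NULL.
- l row (dept_id=4): no match → kept, r columns NULL.
- l row (dept_id=4): no match → kept, r columns NULL.
- l row (dept_id=1): no match → kept, r columns NULL.
- l row (dept_id=3): matches 1 r row(s) → 1 output row(s).
After projecting and ordering:
l.dept_id | l.emp_name | r.dept_name | l.salary
1 | Xin | NULL | 75
1 | NULL | NULL | 90
3 | Mona | IT | 55
3 | Omar | IT | 90
4 | Sara | NULL | 80
4 | NULL | NULL | 80
8 | Pia | Ops | 40
8 | Pia | Research | 40
NULL | Xin | NULL | 70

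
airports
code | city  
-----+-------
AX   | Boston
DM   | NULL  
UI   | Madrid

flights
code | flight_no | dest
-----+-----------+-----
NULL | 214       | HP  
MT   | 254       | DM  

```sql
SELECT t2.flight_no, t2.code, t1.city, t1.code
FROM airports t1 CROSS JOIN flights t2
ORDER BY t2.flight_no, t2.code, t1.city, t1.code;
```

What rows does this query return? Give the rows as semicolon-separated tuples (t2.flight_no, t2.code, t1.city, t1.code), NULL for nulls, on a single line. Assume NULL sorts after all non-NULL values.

(214, NULL, Boston, AX); (214, NULL, Madrid, UI); (214, NULL, NULL, DM); (254, MT, Boston, AX); (254, MT, Madrid, UI); (254, MT, NULL, DM)

CROSS JOIN pairs every row of `airports` with every row of `flights`: 3 × 2 = 6 rows.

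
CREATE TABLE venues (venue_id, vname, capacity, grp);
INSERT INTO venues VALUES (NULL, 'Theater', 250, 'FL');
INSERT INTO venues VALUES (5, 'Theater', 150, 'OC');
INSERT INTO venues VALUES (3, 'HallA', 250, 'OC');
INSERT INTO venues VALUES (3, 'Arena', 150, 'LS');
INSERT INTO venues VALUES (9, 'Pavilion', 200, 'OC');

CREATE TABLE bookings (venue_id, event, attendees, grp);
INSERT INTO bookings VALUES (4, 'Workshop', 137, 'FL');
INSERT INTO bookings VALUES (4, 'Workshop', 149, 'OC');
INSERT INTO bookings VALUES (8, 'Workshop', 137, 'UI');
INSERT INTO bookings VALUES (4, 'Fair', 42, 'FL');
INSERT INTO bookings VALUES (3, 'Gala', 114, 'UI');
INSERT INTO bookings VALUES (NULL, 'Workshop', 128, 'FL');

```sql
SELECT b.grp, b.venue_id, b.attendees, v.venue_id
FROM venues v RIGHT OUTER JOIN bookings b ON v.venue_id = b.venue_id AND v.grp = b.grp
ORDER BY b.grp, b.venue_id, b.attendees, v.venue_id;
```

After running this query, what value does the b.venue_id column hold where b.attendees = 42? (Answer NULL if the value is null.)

4

RIGHT JOIN keeps every row from `bookings`; unmatched rows get NULL for `venues`'s columns.
Matching on v.venue_id = b.venue_id AND v.grp = b.grp. A NULL in a compared column never satisfies the condition.
- v row (venue_id=NULL, grp=FL): no match.
- v row (venue_id=5, grp=OC): no match.
- v row (venue_id=3, grp=OC): no match.
- v row (venue_id=3, grp=LS): no match.
- v row (venue_id=9, grp=OC): no match.
- plus 6 unmatched b row(s), each kept with NULL v columns.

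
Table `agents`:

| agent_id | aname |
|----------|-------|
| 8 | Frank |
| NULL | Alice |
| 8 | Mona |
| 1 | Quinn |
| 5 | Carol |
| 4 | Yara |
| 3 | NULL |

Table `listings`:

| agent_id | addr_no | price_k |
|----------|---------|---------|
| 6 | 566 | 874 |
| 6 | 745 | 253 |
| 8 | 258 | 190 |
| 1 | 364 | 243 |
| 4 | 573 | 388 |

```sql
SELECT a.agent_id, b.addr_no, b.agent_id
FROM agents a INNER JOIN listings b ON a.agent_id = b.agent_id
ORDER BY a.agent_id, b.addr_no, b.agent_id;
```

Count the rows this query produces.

4

INNER JOIN keeps only pairs where the ON condition holds.
Matching on a.agent_id = b.agent_id. A NULL in a compared column never satisfies the condition.
- a row (agent_id=8): matches 1 b row(s) → 1 output row(s).
- a row (agent_id=NULL): no match → dropped.
- a row (agent_id=8): matches 1 b row(s) → 1 output row(s).
- a row (agent_id=1): matches 1 b row(s) → 1 output row(s).
- a row (agent_id=5): no match → dropped.
- a row (agent_id=4): matches 1 b row(s) → 1 output row(s).
- a row (agent_id=3): no match → dropped.
Total: 4 rows.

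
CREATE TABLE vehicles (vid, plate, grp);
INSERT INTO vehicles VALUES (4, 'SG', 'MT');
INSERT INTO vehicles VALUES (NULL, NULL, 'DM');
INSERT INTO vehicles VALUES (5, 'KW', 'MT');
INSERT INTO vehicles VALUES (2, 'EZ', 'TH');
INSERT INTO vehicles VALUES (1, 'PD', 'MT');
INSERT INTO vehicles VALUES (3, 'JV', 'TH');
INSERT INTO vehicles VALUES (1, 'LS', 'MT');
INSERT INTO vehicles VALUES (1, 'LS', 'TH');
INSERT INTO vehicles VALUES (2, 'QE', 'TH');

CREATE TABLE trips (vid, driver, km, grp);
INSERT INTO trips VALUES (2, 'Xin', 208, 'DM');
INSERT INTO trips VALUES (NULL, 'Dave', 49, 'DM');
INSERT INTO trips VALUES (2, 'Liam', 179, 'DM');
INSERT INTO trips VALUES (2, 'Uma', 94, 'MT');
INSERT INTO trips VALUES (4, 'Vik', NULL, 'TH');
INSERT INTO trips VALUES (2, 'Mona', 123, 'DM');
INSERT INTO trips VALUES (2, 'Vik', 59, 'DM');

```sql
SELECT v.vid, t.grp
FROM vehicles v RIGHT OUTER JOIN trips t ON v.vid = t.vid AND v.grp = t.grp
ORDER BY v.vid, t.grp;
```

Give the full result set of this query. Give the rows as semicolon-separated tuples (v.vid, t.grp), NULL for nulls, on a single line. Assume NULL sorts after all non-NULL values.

(NULL, DM); (NULL, DM); (NULL, DM); (NULL, DM); (NULL, DM); (NULL, MT); (NULL, TH)

RIGHT JOIN keeps every row from `trips`; unmatched rows get NULL for `vehicles`'s columns.
Matching on v.vid = t.vid AND v.grp = t.grp. A NULL in a compared column never satisfies the condition.
- v row (vid=4, grp=MT): no match.
- v row (vid=NULL, grp=DM): no match.
- v row (vid=5, grp=MT): no match.
- v row (vid=2, grp=TH): no match.
- v row (vid=1, grp=MT): no match.
- v row (vid=3, grp=TH): no match.
- v row (vid=1, grp=MT): no match.
- v row (vid=1, grp=TH): no match.
- v row (vid=2, grp=TH): no match.
- 7 t row(s) had no v match → kept, v columns NULL.
After projecting and ordering:
v.vid | t.grp
NULL | DM
NULL | DM
NULL | DM
NULL | DM
NULL | DM
NULL | MT
NULL | TH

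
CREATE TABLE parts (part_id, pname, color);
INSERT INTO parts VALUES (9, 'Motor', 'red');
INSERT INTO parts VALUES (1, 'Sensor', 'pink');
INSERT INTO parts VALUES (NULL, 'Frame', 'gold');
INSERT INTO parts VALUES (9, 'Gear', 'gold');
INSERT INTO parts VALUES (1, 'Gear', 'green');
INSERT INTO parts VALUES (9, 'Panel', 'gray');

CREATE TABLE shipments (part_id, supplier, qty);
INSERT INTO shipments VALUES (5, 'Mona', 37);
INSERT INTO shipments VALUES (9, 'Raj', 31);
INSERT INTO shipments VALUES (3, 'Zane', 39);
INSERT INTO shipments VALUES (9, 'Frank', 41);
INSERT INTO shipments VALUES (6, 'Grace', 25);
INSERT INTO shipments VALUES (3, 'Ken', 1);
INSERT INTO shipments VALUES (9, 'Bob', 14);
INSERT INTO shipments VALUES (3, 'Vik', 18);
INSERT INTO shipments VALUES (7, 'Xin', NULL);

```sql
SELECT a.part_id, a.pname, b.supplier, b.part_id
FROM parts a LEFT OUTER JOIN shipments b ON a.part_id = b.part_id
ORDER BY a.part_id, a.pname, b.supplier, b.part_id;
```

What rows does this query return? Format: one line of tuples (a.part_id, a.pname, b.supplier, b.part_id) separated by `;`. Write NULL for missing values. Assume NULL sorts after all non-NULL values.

(1, Gear, NULL, NULL); (1, Sensor, NULL, NULL); (9, Gear, Bob, 9); (9, Gear, Frank, 9); (9, Gear, Raj, 9); (9, Motor, Bob, 9); (9, Motor, Frank, 9); (9, Motor, Raj, 9); (9, Panel, Bob, 9); (9, Panel, Frank, 9); (9, Panel, Raj, 9); (NULL, Frame, NULL, NULL)

LEFT JOIN keeps every row from `parts`; unmatched rows get NULL for `shipments`'s columns.
Matching on a.part_id = b.part_id. A NULL in a compared column never satisfies the condition.
- a[0] part_id=9 → 3 match(es) in b → 3 row(s).
- a[1] part_id=1 → no match; kept with NULLs on the b side.
- a[2] part_id=NULL → no match; kept with NULLs on the b side.
- a[3] part_id=9 → 3 match(es) in b → 3 row(s).
- a[4] part_id=1 → no match; kept with NULLs on the b side.
- a[5] part_id=9 → 3 match(es) in b → 3 row(s).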